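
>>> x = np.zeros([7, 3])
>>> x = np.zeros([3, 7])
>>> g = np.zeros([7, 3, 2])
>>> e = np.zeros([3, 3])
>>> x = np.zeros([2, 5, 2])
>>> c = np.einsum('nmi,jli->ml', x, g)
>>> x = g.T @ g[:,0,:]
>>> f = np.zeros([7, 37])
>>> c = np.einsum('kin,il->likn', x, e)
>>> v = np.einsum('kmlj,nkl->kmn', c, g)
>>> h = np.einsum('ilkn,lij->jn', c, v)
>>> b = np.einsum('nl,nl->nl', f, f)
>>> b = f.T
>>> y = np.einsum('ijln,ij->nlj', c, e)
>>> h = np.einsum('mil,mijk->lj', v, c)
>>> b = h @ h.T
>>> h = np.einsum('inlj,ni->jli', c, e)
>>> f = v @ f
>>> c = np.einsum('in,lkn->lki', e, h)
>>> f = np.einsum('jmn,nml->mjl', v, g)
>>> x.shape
(2, 3, 2)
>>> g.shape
(7, 3, 2)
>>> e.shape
(3, 3)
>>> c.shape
(2, 2, 3)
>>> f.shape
(3, 3, 2)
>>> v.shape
(3, 3, 7)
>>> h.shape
(2, 2, 3)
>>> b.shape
(7, 7)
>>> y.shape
(2, 2, 3)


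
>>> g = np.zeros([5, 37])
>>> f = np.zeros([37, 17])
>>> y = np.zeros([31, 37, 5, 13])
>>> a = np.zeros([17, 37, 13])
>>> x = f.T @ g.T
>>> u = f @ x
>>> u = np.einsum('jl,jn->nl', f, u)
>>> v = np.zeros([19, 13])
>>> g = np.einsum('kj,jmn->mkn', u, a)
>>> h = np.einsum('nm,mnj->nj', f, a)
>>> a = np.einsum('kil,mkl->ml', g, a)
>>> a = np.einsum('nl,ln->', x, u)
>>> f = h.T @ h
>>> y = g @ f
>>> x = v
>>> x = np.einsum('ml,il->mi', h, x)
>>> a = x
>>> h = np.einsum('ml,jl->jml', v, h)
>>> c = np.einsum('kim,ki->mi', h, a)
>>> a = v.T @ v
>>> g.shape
(37, 5, 13)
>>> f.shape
(13, 13)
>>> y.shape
(37, 5, 13)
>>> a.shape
(13, 13)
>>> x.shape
(37, 19)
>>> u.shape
(5, 17)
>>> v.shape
(19, 13)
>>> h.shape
(37, 19, 13)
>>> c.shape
(13, 19)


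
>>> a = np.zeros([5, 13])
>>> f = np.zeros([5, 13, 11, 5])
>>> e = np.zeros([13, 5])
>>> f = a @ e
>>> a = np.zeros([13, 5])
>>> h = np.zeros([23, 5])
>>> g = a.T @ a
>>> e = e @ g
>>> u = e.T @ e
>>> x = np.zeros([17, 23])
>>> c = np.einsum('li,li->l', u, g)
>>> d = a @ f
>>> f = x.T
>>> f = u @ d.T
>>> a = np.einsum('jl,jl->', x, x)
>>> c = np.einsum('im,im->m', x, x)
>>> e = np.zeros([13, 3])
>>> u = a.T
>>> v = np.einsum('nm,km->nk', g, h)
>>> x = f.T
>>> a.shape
()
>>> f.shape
(5, 13)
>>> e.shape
(13, 3)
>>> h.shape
(23, 5)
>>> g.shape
(5, 5)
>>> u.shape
()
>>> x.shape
(13, 5)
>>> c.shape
(23,)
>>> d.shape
(13, 5)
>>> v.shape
(5, 23)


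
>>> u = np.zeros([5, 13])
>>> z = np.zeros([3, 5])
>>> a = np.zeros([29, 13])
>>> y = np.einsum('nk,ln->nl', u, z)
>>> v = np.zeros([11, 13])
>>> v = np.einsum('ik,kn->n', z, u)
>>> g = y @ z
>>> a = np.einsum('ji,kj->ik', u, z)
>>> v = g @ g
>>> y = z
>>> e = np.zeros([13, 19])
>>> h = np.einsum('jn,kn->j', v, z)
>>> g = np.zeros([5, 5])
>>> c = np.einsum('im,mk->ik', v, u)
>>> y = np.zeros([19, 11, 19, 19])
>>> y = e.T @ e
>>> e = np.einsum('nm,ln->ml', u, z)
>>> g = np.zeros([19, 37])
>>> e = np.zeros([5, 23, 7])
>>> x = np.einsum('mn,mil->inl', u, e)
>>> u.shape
(5, 13)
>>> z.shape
(3, 5)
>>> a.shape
(13, 3)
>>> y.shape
(19, 19)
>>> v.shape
(5, 5)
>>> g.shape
(19, 37)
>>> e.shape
(5, 23, 7)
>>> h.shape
(5,)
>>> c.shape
(5, 13)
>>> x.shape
(23, 13, 7)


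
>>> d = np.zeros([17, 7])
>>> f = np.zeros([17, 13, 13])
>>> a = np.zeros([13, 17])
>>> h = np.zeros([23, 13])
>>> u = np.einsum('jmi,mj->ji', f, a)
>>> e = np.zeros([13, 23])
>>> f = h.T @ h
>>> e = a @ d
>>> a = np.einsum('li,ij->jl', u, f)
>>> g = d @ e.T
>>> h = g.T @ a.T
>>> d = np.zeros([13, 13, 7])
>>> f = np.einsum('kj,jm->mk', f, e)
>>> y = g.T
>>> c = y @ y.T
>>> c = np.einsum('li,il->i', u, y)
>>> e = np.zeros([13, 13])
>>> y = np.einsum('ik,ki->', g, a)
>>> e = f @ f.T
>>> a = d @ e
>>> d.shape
(13, 13, 7)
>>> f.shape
(7, 13)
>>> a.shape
(13, 13, 7)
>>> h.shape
(13, 13)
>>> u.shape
(17, 13)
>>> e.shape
(7, 7)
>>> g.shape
(17, 13)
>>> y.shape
()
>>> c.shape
(13,)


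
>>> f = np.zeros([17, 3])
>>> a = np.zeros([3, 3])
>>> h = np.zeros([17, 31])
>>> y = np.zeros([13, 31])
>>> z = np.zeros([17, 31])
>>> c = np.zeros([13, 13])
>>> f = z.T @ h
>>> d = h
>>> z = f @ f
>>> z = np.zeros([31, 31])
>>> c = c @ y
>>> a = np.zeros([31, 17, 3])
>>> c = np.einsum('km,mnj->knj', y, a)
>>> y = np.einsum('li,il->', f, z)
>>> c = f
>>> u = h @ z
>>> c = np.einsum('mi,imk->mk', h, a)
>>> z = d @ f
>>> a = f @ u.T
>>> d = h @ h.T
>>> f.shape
(31, 31)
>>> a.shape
(31, 17)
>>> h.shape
(17, 31)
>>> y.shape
()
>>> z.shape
(17, 31)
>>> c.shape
(17, 3)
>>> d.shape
(17, 17)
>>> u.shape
(17, 31)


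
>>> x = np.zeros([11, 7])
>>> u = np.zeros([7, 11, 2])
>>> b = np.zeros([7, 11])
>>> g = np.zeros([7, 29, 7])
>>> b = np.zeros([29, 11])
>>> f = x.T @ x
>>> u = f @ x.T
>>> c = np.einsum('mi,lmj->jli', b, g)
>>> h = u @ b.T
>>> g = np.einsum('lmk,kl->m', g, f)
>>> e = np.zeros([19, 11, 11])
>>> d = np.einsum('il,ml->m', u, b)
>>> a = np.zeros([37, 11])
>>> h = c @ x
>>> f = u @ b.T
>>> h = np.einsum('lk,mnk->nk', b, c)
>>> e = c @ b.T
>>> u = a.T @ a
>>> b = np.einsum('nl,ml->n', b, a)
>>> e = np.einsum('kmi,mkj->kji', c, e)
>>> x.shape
(11, 7)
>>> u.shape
(11, 11)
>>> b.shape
(29,)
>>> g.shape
(29,)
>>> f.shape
(7, 29)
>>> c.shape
(7, 7, 11)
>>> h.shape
(7, 11)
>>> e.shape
(7, 29, 11)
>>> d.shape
(29,)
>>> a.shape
(37, 11)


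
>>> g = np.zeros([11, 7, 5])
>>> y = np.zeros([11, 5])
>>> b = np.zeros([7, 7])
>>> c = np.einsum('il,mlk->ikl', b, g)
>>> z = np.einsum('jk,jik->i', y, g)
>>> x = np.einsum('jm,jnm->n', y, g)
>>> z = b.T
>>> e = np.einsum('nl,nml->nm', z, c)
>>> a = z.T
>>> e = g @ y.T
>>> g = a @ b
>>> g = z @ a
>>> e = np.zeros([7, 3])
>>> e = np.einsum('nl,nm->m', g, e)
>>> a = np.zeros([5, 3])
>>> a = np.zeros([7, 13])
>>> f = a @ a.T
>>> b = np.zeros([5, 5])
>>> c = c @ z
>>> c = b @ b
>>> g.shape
(7, 7)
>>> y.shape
(11, 5)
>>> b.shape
(5, 5)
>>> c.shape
(5, 5)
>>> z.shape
(7, 7)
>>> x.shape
(7,)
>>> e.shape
(3,)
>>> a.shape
(7, 13)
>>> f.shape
(7, 7)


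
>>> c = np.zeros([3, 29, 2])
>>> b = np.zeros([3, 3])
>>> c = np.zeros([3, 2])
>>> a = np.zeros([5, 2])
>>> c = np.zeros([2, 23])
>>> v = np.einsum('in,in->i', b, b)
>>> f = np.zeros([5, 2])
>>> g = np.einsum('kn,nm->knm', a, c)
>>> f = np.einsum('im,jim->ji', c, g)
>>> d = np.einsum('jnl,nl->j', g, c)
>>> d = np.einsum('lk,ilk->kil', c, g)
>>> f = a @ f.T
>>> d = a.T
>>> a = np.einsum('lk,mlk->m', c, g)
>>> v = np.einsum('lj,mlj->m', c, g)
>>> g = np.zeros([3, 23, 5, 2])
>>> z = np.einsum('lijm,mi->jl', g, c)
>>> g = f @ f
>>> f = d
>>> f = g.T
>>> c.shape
(2, 23)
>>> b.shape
(3, 3)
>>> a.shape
(5,)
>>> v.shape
(5,)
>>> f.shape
(5, 5)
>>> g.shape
(5, 5)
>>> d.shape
(2, 5)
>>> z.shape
(5, 3)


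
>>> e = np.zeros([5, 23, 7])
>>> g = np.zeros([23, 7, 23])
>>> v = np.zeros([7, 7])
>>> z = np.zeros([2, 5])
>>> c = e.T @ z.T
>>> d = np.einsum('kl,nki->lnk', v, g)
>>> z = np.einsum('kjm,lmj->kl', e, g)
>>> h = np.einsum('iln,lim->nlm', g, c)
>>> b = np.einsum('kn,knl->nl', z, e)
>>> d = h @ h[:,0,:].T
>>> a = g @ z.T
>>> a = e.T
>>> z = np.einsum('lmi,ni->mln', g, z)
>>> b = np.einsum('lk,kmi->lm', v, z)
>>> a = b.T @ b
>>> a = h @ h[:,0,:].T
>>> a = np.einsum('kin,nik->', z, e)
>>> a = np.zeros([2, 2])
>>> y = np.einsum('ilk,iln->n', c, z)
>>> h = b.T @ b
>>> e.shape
(5, 23, 7)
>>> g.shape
(23, 7, 23)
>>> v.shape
(7, 7)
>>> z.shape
(7, 23, 5)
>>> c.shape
(7, 23, 2)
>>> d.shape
(23, 7, 23)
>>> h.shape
(23, 23)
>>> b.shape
(7, 23)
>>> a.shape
(2, 2)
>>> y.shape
(5,)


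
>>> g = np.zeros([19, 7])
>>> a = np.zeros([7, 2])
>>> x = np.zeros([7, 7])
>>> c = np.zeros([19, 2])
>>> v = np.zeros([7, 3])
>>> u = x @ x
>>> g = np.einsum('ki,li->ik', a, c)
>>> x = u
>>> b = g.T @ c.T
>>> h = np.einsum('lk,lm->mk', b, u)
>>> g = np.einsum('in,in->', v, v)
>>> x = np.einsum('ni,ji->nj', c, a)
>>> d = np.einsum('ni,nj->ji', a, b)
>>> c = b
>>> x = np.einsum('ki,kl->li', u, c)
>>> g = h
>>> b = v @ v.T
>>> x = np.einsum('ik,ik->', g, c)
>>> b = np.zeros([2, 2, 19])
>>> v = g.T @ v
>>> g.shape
(7, 19)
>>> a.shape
(7, 2)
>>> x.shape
()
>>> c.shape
(7, 19)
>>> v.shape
(19, 3)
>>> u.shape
(7, 7)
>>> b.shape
(2, 2, 19)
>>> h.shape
(7, 19)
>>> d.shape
(19, 2)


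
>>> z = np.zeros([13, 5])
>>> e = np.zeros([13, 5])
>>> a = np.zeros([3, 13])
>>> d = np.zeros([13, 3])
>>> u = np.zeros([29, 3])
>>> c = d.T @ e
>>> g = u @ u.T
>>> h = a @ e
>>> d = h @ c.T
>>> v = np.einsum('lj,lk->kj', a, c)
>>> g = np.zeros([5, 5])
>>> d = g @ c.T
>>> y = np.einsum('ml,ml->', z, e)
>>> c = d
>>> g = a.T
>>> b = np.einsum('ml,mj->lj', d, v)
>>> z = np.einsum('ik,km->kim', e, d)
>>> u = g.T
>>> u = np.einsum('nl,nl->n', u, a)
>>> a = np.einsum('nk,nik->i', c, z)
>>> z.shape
(5, 13, 3)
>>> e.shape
(13, 5)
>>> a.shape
(13,)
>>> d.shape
(5, 3)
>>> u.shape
(3,)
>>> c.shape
(5, 3)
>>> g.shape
(13, 3)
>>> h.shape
(3, 5)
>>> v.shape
(5, 13)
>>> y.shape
()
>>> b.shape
(3, 13)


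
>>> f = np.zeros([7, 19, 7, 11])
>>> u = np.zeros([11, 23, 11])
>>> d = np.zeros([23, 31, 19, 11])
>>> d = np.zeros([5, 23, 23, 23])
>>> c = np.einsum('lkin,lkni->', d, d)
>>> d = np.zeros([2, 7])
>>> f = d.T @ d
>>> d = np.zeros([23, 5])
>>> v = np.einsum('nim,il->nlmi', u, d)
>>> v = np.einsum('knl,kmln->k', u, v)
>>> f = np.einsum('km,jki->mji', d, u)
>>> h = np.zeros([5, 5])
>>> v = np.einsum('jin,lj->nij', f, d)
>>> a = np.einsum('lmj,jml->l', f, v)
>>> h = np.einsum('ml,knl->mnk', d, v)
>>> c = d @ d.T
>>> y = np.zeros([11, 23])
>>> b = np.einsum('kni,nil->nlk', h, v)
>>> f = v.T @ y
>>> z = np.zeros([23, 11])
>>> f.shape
(5, 11, 23)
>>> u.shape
(11, 23, 11)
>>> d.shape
(23, 5)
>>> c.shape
(23, 23)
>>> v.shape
(11, 11, 5)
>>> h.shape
(23, 11, 11)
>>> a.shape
(5,)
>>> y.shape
(11, 23)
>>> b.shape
(11, 5, 23)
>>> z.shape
(23, 11)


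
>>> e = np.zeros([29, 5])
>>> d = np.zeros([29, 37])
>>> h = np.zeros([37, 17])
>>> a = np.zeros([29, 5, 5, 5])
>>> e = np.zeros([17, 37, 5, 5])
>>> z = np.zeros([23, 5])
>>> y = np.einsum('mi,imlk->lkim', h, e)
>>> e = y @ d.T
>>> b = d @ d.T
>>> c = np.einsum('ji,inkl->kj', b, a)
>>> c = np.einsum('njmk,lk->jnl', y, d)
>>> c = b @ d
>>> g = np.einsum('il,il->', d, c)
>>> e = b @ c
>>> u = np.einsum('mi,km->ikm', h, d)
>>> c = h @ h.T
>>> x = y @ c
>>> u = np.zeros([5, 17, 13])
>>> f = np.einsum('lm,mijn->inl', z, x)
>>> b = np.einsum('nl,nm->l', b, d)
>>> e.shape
(29, 37)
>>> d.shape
(29, 37)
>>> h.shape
(37, 17)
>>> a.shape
(29, 5, 5, 5)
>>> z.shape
(23, 5)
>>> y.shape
(5, 5, 17, 37)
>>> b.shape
(29,)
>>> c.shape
(37, 37)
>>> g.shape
()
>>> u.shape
(5, 17, 13)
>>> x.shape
(5, 5, 17, 37)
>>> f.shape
(5, 37, 23)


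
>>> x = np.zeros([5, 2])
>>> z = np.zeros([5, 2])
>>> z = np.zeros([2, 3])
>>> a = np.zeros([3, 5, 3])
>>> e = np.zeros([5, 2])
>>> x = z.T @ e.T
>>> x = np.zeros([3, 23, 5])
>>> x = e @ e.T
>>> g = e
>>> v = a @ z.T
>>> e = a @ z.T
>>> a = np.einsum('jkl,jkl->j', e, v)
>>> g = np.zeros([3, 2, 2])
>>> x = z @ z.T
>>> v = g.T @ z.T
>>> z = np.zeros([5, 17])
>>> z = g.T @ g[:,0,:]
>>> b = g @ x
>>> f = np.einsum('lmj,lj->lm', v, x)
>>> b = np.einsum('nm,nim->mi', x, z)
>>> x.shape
(2, 2)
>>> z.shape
(2, 2, 2)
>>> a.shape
(3,)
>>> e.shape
(3, 5, 2)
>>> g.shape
(3, 2, 2)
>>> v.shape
(2, 2, 2)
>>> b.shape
(2, 2)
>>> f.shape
(2, 2)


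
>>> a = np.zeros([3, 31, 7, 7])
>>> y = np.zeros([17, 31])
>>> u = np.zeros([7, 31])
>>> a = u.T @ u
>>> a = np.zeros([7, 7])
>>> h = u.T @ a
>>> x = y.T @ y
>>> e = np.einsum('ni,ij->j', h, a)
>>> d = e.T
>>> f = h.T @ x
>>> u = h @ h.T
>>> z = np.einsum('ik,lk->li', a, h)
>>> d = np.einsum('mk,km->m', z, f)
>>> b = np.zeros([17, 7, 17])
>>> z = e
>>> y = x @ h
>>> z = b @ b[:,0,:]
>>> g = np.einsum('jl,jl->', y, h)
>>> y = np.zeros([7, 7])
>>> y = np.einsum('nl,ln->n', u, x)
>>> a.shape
(7, 7)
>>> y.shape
(31,)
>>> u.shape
(31, 31)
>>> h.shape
(31, 7)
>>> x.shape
(31, 31)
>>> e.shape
(7,)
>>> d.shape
(31,)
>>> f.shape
(7, 31)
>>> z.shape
(17, 7, 17)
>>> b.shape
(17, 7, 17)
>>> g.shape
()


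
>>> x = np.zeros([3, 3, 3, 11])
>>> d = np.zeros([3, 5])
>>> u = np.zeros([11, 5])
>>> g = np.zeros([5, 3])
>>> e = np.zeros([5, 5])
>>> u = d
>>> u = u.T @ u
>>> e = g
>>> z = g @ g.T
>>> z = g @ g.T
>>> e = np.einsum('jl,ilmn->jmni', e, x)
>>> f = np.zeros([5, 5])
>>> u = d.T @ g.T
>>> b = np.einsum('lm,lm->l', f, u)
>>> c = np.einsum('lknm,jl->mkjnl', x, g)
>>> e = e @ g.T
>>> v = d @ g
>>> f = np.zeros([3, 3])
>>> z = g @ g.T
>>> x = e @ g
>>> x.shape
(5, 3, 11, 3)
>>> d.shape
(3, 5)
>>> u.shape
(5, 5)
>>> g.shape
(5, 3)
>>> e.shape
(5, 3, 11, 5)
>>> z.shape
(5, 5)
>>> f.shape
(3, 3)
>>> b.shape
(5,)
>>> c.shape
(11, 3, 5, 3, 3)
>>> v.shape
(3, 3)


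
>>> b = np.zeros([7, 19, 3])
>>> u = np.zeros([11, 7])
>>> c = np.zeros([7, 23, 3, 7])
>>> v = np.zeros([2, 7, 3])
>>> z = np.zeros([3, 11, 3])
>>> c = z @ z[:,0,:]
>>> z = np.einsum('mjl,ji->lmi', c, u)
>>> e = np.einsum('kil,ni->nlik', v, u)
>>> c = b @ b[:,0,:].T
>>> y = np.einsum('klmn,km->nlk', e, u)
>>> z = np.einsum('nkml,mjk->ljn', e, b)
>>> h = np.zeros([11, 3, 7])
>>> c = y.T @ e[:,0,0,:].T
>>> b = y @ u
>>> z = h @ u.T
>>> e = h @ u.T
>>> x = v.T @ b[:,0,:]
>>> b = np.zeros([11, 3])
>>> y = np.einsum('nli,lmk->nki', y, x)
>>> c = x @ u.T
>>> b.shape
(11, 3)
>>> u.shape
(11, 7)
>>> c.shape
(3, 7, 11)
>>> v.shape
(2, 7, 3)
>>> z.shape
(11, 3, 11)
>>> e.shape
(11, 3, 11)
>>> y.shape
(2, 7, 11)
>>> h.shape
(11, 3, 7)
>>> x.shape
(3, 7, 7)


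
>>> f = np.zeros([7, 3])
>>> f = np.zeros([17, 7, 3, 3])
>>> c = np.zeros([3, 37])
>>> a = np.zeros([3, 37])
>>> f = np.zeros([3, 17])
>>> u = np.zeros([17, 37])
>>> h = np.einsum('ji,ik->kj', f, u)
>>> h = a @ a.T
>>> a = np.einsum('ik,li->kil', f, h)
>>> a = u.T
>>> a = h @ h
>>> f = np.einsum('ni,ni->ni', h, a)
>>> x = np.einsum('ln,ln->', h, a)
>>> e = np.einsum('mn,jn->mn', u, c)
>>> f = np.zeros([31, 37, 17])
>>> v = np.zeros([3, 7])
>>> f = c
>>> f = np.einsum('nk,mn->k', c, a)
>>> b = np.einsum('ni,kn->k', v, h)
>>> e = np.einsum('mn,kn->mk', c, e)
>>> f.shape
(37,)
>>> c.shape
(3, 37)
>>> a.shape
(3, 3)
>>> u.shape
(17, 37)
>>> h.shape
(3, 3)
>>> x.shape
()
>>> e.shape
(3, 17)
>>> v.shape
(3, 7)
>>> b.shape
(3,)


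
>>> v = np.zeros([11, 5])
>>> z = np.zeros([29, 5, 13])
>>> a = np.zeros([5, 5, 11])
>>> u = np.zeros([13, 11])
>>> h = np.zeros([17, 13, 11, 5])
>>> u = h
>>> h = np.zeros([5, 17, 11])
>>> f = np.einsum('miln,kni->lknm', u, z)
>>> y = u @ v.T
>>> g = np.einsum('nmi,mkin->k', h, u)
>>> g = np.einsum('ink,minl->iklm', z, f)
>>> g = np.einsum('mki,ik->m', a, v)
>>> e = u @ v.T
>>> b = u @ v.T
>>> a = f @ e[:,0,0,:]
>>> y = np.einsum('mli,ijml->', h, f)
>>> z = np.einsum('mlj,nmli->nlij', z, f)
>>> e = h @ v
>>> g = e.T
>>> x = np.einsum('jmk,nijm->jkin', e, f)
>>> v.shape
(11, 5)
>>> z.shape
(11, 5, 17, 13)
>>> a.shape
(11, 29, 5, 11)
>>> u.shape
(17, 13, 11, 5)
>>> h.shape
(5, 17, 11)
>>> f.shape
(11, 29, 5, 17)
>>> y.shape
()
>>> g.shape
(5, 17, 5)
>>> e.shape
(5, 17, 5)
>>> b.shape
(17, 13, 11, 11)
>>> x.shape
(5, 5, 29, 11)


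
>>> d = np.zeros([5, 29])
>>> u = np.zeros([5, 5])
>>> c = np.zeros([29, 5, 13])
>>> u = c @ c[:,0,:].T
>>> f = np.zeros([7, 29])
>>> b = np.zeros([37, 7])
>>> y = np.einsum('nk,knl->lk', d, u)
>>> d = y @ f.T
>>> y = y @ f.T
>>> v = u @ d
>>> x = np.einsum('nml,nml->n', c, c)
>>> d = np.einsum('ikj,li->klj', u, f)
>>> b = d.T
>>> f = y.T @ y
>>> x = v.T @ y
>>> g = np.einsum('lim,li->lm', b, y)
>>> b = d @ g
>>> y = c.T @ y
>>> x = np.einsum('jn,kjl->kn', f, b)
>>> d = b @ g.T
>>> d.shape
(5, 7, 29)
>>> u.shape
(29, 5, 29)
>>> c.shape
(29, 5, 13)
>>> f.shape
(7, 7)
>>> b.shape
(5, 7, 5)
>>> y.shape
(13, 5, 7)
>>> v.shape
(29, 5, 7)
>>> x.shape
(5, 7)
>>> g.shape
(29, 5)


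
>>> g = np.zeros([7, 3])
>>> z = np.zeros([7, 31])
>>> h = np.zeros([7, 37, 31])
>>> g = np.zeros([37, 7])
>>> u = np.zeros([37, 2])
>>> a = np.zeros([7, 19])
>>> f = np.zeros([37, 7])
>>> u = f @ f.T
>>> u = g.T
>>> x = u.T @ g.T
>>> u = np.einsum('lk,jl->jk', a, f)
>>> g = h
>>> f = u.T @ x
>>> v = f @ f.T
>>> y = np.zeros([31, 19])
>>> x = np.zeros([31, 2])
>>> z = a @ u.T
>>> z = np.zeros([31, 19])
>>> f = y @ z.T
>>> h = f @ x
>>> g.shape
(7, 37, 31)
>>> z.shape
(31, 19)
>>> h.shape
(31, 2)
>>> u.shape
(37, 19)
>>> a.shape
(7, 19)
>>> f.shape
(31, 31)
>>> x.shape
(31, 2)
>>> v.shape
(19, 19)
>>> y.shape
(31, 19)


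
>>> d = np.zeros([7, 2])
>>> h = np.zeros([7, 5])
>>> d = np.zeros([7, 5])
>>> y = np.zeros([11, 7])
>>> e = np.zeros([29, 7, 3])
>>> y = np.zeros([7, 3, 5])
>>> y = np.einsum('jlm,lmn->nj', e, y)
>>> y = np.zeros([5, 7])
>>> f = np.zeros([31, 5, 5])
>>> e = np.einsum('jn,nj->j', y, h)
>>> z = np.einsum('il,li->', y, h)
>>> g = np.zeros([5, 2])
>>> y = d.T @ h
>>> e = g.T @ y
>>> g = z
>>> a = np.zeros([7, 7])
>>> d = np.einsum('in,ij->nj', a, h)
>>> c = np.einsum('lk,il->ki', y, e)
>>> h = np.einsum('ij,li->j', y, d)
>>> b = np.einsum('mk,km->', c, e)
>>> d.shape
(7, 5)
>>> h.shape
(5,)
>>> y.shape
(5, 5)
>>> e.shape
(2, 5)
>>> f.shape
(31, 5, 5)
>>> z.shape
()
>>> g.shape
()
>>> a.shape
(7, 7)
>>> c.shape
(5, 2)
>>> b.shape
()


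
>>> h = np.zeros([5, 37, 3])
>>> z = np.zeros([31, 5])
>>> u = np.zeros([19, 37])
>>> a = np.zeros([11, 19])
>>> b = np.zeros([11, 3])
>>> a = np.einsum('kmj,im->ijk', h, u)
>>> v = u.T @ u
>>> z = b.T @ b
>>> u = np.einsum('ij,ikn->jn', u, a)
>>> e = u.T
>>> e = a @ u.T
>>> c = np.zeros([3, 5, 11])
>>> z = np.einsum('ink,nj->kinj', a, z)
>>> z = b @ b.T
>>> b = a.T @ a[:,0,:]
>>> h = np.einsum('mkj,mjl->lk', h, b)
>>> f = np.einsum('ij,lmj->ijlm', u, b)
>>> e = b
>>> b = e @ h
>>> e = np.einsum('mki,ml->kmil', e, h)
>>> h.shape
(5, 37)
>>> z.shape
(11, 11)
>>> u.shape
(37, 5)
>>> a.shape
(19, 3, 5)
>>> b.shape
(5, 3, 37)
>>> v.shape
(37, 37)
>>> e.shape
(3, 5, 5, 37)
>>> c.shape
(3, 5, 11)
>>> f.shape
(37, 5, 5, 3)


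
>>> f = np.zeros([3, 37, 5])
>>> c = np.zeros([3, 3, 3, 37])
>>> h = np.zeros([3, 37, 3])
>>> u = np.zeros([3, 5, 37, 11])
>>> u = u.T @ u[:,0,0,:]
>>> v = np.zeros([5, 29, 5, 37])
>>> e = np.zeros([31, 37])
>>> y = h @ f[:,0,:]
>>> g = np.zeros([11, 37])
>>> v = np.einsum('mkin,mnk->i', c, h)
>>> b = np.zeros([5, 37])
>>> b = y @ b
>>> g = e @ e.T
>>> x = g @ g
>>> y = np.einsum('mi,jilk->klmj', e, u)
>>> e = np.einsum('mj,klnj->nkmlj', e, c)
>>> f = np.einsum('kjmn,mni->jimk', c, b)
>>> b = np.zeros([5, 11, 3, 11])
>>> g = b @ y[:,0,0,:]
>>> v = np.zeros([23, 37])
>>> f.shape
(3, 37, 3, 3)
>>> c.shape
(3, 3, 3, 37)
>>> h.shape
(3, 37, 3)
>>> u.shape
(11, 37, 5, 11)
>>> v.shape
(23, 37)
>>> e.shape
(3, 3, 31, 3, 37)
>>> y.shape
(11, 5, 31, 11)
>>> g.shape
(5, 11, 3, 11)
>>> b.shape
(5, 11, 3, 11)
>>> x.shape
(31, 31)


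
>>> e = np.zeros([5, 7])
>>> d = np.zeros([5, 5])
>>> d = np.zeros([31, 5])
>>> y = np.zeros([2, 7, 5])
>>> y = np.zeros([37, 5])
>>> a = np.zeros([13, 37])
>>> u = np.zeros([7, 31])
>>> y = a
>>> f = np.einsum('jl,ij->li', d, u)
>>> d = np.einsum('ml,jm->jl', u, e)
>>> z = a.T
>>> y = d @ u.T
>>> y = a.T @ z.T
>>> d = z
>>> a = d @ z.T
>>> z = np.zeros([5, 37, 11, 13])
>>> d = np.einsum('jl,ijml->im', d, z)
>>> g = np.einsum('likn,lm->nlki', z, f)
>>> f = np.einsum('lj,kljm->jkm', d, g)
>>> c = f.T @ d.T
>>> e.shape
(5, 7)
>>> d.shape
(5, 11)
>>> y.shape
(37, 37)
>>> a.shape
(37, 37)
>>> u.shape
(7, 31)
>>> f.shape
(11, 13, 37)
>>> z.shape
(5, 37, 11, 13)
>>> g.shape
(13, 5, 11, 37)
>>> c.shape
(37, 13, 5)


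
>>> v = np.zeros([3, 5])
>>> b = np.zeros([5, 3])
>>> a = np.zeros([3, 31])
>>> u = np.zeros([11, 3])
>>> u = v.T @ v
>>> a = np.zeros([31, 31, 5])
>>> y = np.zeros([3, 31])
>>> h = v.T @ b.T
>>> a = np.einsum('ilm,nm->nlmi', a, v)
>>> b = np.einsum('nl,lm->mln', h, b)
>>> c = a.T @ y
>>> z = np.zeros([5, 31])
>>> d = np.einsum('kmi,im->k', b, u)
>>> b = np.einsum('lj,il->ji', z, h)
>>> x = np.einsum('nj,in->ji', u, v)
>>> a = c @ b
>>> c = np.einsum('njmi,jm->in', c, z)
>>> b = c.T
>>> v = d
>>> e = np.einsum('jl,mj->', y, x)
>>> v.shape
(3,)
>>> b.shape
(31, 31)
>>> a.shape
(31, 5, 31, 5)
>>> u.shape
(5, 5)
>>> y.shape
(3, 31)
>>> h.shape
(5, 5)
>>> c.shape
(31, 31)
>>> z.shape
(5, 31)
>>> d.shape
(3,)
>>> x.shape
(5, 3)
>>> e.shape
()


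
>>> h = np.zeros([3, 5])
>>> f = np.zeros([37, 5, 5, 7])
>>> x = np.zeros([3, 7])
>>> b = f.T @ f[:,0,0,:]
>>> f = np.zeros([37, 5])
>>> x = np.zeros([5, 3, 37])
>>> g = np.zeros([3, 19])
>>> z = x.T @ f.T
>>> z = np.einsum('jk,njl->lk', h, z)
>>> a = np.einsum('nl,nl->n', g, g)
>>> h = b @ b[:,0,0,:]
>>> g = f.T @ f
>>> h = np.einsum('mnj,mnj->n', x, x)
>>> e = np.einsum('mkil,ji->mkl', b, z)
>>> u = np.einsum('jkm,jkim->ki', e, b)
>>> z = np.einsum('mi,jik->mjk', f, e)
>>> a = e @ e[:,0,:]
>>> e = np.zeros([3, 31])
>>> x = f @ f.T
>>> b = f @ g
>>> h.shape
(3,)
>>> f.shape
(37, 5)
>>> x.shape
(37, 37)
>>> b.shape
(37, 5)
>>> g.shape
(5, 5)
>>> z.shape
(37, 7, 7)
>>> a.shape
(7, 5, 7)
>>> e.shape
(3, 31)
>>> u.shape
(5, 5)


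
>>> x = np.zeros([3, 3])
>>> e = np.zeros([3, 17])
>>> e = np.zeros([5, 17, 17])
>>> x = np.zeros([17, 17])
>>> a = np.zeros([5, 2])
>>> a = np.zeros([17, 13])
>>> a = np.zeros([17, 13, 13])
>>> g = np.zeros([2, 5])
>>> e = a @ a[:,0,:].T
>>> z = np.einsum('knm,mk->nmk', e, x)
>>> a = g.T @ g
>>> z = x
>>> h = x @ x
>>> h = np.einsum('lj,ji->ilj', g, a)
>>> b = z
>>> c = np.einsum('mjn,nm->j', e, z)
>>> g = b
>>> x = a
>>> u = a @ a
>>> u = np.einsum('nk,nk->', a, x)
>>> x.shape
(5, 5)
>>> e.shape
(17, 13, 17)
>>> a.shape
(5, 5)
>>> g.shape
(17, 17)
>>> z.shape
(17, 17)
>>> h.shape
(5, 2, 5)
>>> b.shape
(17, 17)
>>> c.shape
(13,)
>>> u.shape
()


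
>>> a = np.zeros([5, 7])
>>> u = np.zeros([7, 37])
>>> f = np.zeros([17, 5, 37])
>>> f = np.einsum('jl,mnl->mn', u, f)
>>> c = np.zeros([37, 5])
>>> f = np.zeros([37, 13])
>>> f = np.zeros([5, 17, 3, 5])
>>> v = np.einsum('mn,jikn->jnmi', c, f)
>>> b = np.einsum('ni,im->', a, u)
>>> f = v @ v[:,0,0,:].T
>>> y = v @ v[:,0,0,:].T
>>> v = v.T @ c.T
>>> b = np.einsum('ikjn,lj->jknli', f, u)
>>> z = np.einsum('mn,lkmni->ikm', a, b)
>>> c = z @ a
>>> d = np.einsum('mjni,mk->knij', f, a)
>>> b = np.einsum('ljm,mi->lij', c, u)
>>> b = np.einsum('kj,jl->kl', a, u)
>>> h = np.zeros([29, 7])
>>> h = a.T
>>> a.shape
(5, 7)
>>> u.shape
(7, 37)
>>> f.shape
(5, 5, 37, 5)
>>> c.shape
(5, 5, 7)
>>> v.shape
(17, 37, 5, 37)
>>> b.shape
(5, 37)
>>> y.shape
(5, 5, 37, 5)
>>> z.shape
(5, 5, 5)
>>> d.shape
(7, 37, 5, 5)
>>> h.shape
(7, 5)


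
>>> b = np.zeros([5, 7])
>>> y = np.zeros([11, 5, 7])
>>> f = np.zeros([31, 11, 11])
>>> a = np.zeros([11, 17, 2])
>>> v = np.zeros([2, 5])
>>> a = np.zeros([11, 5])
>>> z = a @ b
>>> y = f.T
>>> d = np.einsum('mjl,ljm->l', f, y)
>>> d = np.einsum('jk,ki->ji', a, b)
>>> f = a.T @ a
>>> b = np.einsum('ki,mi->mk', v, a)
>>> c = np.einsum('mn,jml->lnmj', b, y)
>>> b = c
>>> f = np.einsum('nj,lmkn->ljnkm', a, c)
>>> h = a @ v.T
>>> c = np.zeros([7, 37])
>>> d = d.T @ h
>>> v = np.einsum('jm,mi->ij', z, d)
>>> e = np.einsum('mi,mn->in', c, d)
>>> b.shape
(31, 2, 11, 11)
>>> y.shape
(11, 11, 31)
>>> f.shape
(31, 5, 11, 11, 2)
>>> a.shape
(11, 5)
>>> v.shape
(2, 11)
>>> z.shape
(11, 7)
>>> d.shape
(7, 2)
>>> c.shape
(7, 37)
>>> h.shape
(11, 2)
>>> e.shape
(37, 2)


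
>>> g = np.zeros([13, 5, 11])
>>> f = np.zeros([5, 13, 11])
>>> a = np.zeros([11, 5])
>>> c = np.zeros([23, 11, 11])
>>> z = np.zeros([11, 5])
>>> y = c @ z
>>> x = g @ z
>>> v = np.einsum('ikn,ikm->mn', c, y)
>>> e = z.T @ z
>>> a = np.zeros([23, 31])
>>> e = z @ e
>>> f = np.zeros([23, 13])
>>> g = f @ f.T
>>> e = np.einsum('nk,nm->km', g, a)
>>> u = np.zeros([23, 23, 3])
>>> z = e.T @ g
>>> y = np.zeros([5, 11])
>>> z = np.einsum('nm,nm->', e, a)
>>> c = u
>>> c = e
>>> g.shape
(23, 23)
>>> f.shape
(23, 13)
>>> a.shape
(23, 31)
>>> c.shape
(23, 31)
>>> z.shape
()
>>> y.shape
(5, 11)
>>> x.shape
(13, 5, 5)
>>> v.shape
(5, 11)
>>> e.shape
(23, 31)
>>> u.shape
(23, 23, 3)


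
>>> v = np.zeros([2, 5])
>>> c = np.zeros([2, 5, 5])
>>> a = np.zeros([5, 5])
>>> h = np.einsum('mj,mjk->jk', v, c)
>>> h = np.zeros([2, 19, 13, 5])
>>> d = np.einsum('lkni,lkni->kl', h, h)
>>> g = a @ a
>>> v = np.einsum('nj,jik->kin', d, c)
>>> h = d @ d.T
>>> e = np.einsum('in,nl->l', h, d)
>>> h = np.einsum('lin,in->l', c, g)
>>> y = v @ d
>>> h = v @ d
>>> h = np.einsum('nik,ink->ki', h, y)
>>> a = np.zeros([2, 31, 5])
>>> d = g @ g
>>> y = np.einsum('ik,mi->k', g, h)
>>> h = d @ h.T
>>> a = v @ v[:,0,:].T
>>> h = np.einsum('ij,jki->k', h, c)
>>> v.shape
(5, 5, 19)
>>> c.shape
(2, 5, 5)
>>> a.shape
(5, 5, 5)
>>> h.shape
(5,)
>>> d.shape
(5, 5)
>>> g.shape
(5, 5)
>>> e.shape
(2,)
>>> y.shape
(5,)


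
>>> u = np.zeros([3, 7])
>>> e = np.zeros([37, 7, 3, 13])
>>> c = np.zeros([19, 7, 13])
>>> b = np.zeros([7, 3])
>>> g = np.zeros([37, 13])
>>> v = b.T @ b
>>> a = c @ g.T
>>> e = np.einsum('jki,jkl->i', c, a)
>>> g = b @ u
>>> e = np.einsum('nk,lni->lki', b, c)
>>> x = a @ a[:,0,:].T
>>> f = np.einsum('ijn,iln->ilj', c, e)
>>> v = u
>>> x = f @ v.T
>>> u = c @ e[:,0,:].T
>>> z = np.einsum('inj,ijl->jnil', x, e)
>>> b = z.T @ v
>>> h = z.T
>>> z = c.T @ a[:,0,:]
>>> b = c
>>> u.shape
(19, 7, 19)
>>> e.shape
(19, 3, 13)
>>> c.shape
(19, 7, 13)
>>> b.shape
(19, 7, 13)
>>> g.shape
(7, 7)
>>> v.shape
(3, 7)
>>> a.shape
(19, 7, 37)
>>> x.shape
(19, 3, 3)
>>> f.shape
(19, 3, 7)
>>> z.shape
(13, 7, 37)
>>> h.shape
(13, 19, 3, 3)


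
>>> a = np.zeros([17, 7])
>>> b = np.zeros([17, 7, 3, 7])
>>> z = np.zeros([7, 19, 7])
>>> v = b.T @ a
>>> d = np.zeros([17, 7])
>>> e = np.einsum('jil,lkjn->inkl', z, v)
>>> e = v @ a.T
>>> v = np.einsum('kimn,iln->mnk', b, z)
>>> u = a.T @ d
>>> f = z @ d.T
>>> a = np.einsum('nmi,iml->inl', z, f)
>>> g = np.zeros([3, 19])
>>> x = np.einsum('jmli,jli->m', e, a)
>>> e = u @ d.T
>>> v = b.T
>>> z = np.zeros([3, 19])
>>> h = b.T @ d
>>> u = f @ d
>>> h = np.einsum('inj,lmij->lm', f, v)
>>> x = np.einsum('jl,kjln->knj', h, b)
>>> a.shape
(7, 7, 17)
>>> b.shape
(17, 7, 3, 7)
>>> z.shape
(3, 19)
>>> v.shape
(7, 3, 7, 17)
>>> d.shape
(17, 7)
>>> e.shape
(7, 17)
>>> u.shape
(7, 19, 7)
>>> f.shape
(7, 19, 17)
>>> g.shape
(3, 19)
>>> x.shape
(17, 7, 7)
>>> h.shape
(7, 3)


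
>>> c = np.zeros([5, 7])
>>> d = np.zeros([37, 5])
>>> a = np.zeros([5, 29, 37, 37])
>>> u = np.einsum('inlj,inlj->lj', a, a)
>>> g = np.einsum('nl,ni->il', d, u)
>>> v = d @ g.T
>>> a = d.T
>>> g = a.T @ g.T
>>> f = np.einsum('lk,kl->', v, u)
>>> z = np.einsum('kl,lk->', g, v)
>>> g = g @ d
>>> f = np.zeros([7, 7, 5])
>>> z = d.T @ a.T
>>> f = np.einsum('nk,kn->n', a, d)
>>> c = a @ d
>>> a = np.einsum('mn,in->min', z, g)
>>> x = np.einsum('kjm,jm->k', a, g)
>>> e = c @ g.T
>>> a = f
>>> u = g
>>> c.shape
(5, 5)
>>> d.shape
(37, 5)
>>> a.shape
(5,)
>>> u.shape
(37, 5)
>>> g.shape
(37, 5)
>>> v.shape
(37, 37)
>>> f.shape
(5,)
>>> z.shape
(5, 5)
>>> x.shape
(5,)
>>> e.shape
(5, 37)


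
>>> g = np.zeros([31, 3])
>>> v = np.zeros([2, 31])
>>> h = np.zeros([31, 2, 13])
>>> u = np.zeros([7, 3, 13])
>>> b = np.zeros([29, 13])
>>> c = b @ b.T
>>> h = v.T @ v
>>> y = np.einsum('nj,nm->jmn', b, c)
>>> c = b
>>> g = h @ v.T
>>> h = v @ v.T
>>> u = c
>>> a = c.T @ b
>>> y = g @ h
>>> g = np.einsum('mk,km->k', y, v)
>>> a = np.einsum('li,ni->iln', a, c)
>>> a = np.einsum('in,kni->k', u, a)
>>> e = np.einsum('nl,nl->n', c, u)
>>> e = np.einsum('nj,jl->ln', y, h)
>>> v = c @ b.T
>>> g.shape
(2,)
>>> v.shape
(29, 29)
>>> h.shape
(2, 2)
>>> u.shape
(29, 13)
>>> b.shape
(29, 13)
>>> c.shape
(29, 13)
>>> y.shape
(31, 2)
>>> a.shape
(13,)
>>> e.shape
(2, 31)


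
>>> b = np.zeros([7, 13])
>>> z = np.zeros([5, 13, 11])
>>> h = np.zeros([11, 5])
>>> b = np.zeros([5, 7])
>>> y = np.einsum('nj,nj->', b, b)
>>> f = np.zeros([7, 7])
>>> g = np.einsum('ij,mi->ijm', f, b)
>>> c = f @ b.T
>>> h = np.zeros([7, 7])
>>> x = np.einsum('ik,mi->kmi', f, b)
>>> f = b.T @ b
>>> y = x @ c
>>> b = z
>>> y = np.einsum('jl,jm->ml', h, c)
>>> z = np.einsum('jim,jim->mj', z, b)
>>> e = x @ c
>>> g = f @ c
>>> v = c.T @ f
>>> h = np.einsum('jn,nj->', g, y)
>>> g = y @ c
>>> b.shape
(5, 13, 11)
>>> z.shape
(11, 5)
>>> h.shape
()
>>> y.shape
(5, 7)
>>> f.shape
(7, 7)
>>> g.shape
(5, 5)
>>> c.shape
(7, 5)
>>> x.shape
(7, 5, 7)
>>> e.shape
(7, 5, 5)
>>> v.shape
(5, 7)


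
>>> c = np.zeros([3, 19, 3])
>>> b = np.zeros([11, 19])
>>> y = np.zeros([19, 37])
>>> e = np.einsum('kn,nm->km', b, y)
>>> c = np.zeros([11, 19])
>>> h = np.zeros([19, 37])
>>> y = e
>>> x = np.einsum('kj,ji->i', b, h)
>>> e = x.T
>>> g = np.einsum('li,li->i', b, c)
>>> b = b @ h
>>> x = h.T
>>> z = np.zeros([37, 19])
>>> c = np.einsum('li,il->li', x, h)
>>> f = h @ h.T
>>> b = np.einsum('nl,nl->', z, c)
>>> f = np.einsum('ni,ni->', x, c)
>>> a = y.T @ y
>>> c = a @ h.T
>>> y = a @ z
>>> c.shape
(37, 19)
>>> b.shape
()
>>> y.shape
(37, 19)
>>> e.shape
(37,)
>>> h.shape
(19, 37)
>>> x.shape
(37, 19)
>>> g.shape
(19,)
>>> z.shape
(37, 19)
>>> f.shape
()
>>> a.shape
(37, 37)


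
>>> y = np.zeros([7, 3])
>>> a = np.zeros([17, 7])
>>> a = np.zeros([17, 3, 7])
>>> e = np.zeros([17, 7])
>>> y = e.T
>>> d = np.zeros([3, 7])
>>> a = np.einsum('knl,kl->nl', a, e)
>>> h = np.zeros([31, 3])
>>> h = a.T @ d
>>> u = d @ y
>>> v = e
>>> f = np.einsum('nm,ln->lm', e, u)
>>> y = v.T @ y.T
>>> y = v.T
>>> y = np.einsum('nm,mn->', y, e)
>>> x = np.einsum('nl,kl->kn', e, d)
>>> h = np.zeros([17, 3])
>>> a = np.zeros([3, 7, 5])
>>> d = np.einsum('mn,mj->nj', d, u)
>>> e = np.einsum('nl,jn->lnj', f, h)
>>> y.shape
()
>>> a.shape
(3, 7, 5)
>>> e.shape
(7, 3, 17)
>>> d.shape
(7, 17)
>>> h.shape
(17, 3)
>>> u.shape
(3, 17)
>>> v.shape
(17, 7)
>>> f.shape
(3, 7)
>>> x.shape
(3, 17)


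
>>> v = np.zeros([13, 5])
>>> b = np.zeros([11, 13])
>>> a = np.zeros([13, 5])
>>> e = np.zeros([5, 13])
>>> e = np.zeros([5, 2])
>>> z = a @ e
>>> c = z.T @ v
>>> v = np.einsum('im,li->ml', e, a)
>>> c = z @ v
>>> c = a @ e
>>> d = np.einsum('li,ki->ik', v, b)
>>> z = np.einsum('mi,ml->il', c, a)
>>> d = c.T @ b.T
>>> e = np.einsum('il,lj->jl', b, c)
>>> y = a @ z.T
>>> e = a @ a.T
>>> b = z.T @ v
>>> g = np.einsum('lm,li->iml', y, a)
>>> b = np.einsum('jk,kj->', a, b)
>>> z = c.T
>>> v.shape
(2, 13)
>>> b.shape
()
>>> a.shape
(13, 5)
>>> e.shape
(13, 13)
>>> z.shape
(2, 13)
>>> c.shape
(13, 2)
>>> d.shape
(2, 11)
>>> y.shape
(13, 2)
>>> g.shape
(5, 2, 13)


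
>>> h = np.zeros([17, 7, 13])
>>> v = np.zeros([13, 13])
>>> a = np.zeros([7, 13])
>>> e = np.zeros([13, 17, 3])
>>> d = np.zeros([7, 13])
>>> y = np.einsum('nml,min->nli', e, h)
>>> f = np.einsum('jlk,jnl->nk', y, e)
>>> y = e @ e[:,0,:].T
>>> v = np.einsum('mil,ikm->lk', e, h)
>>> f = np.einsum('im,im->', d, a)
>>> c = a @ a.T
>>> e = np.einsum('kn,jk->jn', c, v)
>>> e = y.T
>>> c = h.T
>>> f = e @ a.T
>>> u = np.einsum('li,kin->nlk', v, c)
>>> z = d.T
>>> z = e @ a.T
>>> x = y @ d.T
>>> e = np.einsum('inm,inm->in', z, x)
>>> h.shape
(17, 7, 13)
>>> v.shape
(3, 7)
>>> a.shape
(7, 13)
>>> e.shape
(13, 17)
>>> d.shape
(7, 13)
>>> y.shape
(13, 17, 13)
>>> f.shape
(13, 17, 7)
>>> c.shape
(13, 7, 17)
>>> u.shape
(17, 3, 13)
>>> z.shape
(13, 17, 7)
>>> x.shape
(13, 17, 7)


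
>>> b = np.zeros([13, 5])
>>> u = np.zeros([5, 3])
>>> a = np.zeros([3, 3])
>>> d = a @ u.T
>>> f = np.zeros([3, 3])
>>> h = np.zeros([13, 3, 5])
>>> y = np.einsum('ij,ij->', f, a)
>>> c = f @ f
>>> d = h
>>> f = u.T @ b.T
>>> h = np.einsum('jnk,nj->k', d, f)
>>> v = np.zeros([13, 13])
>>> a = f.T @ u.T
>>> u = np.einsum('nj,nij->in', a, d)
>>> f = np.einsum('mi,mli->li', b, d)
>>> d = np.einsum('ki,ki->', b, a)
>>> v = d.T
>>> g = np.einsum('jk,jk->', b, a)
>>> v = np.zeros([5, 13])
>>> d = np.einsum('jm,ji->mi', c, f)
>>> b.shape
(13, 5)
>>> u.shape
(3, 13)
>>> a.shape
(13, 5)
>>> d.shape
(3, 5)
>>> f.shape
(3, 5)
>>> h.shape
(5,)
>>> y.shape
()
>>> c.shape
(3, 3)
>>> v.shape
(5, 13)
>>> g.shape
()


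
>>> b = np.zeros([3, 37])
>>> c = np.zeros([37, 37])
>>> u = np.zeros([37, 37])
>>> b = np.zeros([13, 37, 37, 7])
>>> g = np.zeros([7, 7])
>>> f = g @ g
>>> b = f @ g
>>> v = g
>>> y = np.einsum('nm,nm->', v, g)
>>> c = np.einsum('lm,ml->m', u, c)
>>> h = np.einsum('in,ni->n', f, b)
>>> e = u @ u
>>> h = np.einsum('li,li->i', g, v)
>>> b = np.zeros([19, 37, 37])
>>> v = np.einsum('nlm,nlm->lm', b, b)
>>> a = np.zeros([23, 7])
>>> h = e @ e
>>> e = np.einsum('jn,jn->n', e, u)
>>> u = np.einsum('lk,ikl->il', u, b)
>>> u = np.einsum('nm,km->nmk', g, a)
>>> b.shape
(19, 37, 37)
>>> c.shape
(37,)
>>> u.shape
(7, 7, 23)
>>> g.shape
(7, 7)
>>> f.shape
(7, 7)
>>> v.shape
(37, 37)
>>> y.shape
()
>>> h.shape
(37, 37)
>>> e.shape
(37,)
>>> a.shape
(23, 7)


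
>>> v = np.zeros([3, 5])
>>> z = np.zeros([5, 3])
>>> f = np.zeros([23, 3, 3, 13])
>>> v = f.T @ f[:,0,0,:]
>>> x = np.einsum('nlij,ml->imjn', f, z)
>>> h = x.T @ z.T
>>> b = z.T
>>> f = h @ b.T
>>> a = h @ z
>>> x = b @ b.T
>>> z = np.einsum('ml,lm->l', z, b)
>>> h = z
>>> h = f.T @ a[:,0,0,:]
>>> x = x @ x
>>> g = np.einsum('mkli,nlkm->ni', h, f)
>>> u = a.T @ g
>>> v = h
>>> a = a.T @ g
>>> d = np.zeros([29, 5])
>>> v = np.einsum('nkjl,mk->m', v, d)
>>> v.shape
(29,)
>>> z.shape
(3,)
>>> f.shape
(23, 13, 5, 3)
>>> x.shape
(3, 3)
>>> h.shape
(3, 5, 13, 3)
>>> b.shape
(3, 5)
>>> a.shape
(3, 5, 13, 3)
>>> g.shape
(23, 3)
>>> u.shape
(3, 5, 13, 3)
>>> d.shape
(29, 5)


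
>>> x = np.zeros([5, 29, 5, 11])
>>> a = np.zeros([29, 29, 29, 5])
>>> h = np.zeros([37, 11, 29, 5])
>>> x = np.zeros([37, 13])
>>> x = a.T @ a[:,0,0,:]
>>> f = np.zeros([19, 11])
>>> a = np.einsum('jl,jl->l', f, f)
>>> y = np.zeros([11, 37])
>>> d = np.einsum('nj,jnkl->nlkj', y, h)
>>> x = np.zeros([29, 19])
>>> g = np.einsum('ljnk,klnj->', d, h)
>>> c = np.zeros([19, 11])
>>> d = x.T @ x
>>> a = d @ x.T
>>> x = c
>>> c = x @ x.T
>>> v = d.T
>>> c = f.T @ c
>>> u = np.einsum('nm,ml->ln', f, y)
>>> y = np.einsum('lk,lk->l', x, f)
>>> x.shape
(19, 11)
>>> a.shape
(19, 29)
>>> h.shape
(37, 11, 29, 5)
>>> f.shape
(19, 11)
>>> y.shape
(19,)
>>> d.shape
(19, 19)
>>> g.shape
()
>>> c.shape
(11, 19)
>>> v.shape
(19, 19)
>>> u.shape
(37, 19)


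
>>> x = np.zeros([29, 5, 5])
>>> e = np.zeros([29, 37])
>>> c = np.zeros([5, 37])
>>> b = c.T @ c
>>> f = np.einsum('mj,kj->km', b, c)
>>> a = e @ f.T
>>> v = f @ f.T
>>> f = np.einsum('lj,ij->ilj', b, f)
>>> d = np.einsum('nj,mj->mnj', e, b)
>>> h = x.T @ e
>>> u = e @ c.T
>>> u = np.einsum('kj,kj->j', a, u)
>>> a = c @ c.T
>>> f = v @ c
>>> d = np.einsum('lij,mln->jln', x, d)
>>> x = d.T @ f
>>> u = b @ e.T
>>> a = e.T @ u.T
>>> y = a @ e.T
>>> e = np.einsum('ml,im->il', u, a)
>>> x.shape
(37, 29, 37)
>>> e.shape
(37, 29)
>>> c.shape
(5, 37)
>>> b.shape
(37, 37)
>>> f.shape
(5, 37)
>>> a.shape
(37, 37)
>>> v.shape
(5, 5)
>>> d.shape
(5, 29, 37)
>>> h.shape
(5, 5, 37)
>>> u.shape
(37, 29)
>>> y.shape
(37, 29)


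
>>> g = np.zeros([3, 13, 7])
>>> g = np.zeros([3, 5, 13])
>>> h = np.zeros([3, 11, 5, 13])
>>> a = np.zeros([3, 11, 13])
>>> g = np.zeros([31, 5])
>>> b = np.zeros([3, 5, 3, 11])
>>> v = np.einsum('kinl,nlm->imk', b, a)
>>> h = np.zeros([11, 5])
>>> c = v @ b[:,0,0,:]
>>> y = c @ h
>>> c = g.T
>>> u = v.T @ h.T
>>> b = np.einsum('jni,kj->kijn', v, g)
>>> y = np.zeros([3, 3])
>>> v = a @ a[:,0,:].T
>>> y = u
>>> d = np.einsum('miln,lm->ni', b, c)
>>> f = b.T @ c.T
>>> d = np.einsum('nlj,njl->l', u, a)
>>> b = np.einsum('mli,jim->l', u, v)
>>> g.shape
(31, 5)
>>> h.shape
(11, 5)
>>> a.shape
(3, 11, 13)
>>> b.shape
(13,)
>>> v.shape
(3, 11, 3)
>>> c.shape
(5, 31)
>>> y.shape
(3, 13, 11)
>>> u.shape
(3, 13, 11)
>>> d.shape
(13,)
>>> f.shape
(13, 5, 3, 5)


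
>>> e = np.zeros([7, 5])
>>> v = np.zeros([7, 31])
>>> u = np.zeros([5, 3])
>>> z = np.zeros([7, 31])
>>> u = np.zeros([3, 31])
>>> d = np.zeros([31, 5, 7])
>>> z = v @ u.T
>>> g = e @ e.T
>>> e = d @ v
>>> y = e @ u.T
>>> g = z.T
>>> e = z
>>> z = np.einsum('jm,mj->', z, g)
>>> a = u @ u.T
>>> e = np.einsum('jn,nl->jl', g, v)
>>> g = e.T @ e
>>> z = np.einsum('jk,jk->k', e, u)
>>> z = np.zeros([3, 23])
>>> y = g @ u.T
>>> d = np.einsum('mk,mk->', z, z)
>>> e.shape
(3, 31)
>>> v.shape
(7, 31)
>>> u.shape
(3, 31)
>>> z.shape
(3, 23)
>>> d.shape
()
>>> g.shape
(31, 31)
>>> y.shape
(31, 3)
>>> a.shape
(3, 3)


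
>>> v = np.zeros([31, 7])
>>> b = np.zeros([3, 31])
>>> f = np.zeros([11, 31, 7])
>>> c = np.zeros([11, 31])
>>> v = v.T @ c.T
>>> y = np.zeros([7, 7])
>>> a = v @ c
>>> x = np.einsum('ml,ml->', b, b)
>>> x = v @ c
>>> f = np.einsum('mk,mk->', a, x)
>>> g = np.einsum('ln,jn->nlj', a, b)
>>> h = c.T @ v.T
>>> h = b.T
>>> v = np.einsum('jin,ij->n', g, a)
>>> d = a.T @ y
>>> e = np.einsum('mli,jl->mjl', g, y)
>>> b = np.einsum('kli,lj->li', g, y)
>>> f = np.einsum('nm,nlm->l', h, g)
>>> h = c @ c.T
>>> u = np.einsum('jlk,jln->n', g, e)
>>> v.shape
(3,)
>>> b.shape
(7, 3)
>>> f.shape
(7,)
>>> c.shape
(11, 31)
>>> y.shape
(7, 7)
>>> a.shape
(7, 31)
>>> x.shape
(7, 31)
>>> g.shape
(31, 7, 3)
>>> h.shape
(11, 11)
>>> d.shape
(31, 7)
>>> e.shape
(31, 7, 7)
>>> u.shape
(7,)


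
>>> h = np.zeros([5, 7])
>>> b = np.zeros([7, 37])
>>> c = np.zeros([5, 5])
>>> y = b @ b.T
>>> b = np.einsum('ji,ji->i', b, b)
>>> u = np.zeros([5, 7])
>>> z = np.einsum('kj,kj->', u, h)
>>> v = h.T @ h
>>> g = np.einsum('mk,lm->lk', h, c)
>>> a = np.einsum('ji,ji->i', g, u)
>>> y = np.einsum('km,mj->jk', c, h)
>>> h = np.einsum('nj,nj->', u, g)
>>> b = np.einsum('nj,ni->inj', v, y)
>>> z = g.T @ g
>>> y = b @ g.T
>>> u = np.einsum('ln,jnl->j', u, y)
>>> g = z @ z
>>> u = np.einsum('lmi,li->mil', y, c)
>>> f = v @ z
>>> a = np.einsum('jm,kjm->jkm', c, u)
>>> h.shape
()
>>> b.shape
(5, 7, 7)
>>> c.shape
(5, 5)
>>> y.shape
(5, 7, 5)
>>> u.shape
(7, 5, 5)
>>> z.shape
(7, 7)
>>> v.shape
(7, 7)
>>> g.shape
(7, 7)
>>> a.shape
(5, 7, 5)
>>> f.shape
(7, 7)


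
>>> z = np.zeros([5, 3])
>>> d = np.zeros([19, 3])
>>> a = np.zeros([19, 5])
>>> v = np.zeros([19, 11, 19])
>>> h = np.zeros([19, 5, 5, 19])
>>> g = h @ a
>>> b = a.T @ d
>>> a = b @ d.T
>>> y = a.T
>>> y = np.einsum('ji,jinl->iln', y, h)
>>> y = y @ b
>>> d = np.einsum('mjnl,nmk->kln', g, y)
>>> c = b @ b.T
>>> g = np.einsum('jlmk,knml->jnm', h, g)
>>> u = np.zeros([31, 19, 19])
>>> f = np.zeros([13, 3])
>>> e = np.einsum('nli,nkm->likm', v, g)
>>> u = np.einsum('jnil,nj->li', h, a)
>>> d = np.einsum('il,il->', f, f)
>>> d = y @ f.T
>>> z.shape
(5, 3)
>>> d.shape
(5, 19, 13)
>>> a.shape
(5, 19)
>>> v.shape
(19, 11, 19)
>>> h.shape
(19, 5, 5, 19)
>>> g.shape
(19, 5, 5)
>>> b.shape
(5, 3)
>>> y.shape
(5, 19, 3)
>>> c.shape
(5, 5)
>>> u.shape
(19, 5)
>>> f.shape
(13, 3)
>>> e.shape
(11, 19, 5, 5)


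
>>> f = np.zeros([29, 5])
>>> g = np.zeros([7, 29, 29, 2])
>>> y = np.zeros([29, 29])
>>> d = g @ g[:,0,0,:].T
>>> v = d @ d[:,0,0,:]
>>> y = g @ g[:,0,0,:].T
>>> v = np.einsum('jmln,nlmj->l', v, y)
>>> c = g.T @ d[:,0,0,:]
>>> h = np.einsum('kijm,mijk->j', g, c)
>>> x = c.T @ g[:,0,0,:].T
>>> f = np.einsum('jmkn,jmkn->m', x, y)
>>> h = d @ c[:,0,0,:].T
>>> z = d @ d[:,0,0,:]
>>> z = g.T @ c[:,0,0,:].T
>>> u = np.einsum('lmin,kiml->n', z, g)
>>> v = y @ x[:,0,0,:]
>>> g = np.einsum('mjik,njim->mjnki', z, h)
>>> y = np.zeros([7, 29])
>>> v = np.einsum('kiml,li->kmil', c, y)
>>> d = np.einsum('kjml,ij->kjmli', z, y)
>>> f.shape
(29,)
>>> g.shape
(2, 29, 7, 2, 29)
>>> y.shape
(7, 29)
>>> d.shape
(2, 29, 29, 2, 7)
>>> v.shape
(2, 29, 29, 7)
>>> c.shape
(2, 29, 29, 7)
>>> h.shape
(7, 29, 29, 2)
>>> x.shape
(7, 29, 29, 7)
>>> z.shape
(2, 29, 29, 2)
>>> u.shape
(2,)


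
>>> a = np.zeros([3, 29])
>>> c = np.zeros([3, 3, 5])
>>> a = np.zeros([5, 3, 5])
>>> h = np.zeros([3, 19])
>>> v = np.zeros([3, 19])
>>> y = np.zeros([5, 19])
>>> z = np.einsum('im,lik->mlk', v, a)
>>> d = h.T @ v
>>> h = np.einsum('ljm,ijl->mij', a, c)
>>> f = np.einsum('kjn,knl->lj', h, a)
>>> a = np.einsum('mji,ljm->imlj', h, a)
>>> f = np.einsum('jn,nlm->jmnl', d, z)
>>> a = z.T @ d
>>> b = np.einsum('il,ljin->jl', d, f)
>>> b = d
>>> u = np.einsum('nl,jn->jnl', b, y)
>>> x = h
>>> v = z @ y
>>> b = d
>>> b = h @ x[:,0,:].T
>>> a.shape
(5, 5, 19)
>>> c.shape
(3, 3, 5)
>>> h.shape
(5, 3, 3)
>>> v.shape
(19, 5, 19)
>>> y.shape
(5, 19)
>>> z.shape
(19, 5, 5)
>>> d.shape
(19, 19)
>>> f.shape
(19, 5, 19, 5)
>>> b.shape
(5, 3, 5)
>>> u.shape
(5, 19, 19)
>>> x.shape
(5, 3, 3)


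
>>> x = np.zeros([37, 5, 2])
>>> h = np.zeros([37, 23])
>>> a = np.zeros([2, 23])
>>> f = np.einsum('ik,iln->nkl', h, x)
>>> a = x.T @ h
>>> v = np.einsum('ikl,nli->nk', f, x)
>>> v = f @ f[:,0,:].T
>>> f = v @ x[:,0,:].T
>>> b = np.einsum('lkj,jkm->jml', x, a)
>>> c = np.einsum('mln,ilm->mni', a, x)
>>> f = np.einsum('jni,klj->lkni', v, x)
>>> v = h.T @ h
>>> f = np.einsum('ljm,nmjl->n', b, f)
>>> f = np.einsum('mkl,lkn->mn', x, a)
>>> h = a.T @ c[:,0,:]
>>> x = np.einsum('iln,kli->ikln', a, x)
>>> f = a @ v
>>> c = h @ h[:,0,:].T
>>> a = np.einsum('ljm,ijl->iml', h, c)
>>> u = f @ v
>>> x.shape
(2, 37, 5, 23)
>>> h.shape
(23, 5, 37)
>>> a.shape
(23, 37, 23)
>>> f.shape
(2, 5, 23)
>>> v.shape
(23, 23)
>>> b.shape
(2, 23, 37)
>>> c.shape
(23, 5, 23)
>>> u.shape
(2, 5, 23)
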